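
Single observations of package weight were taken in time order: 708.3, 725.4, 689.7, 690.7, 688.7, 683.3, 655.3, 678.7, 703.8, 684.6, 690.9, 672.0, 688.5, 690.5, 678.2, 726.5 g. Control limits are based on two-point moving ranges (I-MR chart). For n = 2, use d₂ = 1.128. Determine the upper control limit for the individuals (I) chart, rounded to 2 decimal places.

737.26

X̄ = (708.3 + 725.4 + 689.7 + 690.7 + 688.7 + 683.3 + 655.3 + 678.7 + 703.8 + 684.6 + 690.9 + 672.0 + 688.5 + 690.5 + 678.2 + 726.5) / 16 = 690.9438
Moving ranges: 17.1, 35.7, 1.0, 2.0, 5.4, 28.0, 23.4, 25.1, 19.2, 6.3, 18.9, 16.5, 2.0, 12.3, 48.3; M̄R̄ = 261.2000 / 15 = 17.4133
UCL = X̄ + 3·M̄R̄/d₂ = 690.9438 + 3 × 17.4133 / 1.128 = 737.2558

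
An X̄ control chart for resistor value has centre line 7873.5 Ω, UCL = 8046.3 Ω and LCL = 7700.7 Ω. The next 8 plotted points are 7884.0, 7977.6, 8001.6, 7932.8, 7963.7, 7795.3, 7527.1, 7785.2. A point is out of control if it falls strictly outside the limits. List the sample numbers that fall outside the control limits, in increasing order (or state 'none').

Compare each point to [7700.7, 8046.3]: sample 7 = 7527.1 < LCL.

7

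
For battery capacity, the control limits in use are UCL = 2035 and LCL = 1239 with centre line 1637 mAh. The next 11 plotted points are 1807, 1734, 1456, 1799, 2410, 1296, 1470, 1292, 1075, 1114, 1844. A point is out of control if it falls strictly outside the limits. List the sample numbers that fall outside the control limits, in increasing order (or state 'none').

5, 9, 10

Compare each point to [1239, 2035]: sample 5 = 2410 > UCL; sample 9 = 1075 < LCL; sample 10 = 1114 < LCL.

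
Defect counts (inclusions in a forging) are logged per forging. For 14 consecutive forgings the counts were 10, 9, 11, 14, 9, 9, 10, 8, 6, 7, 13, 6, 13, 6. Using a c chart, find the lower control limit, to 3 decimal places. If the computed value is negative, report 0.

0.180

c̄ = (10 + 9 + 11 + 14 + 9 + 9 + 10 + 8 + 6 + 7 + 13 + 6 + 13 + 6) / 14 = 131 / 14 = 9.3571
LCL = c̄ − 3√c̄ = 9.3571 − 3 × 3.0589 = 0.1803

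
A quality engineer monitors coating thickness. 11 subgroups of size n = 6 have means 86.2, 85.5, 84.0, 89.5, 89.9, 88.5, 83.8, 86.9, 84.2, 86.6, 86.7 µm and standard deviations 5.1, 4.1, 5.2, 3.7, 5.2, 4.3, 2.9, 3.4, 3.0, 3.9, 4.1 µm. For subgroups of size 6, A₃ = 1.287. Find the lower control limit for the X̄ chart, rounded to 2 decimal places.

X̄̄ = (86.2 + 85.5 + 84.0 + 89.5 + 89.9 + 88.5 + 83.8 + 86.9 + 84.2 + 86.6 + 86.7) / 11 = 86.5273
s̄ = (5.1 + 4.1 + 5.2 + 3.7 + 5.2 + 4.3 + 2.9 + 3.4 + 3.0 + 3.9 + 4.1) / 11 = 4.0818
LCL = X̄̄ − A₃·s̄ = 86.5273 − 1.287 × 4.0818 = 81.2740

81.27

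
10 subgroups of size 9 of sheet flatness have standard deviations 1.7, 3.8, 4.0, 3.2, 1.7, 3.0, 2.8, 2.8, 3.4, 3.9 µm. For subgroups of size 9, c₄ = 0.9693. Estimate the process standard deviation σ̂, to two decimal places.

s̄ = (1.7 + 3.8 + 4.0 + 3.2 + 1.7 + 3.0 + 2.8 + 2.8 + 3.4 + 3.9) / 10 = 3.0300
σ̂ = s̄ / c₄ = 3.0300 / 0.9693 = 3.1260

3.13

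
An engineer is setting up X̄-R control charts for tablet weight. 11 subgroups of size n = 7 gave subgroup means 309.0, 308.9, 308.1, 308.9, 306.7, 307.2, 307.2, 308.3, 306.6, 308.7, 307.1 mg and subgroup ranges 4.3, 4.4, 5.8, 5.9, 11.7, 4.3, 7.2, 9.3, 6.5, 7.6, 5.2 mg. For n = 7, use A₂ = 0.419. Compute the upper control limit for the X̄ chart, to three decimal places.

X̄̄ = (309.0 + 308.9 + 308.1 + 308.9 + 306.7 + 307.2 + 307.2 + 308.3 + 306.6 + 308.7 + 307.1) / 11 = 3386.7000 / 11 = 307.8818
R̄ = (4.3 + 4.4 + 5.8 + 5.9 + 11.7 + 4.3 + 7.2 + 9.3 + 6.5 + 7.6 + 5.2) / 11 = 72.2000 / 11 = 6.5636
UCL = X̄̄ + A₂·R̄ = 307.8818 + 0.419 × 6.5636 = 310.6320

310.632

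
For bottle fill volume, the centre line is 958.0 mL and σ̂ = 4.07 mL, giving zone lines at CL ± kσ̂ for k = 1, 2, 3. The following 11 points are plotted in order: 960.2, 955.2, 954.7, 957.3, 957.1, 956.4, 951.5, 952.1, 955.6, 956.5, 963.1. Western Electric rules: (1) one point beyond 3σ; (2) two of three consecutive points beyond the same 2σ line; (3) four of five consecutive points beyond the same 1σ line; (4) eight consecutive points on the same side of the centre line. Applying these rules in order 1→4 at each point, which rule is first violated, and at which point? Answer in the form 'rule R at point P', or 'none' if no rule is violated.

Zone of each point (C = within 1σ̂, B = 1σ̂–2σ̂, A = 2σ̂–3σ̂, * = beyond 3σ̂; sign = side of CL): 1:+C, 2:-C, 3:-C, 4:-C, 5:-C, 6:-C, 7:-B, 8:-B, 9:-C, 10:-C, 11:+B
Rule 4 (eight consecutive points on the same side of the centre line) is satisfied at point 9.

rule 4 at point 9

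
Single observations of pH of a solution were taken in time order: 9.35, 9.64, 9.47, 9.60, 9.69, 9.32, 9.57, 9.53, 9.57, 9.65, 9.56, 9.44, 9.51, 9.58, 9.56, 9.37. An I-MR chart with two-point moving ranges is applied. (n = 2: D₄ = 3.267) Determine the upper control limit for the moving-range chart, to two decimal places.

0.44

Moving ranges: 0.29, 0.17, 0.13, 0.09, 0.37, 0.25, 0.04, 0.04, 0.08, 0.09, 0.12, 0.07, 0.07, 0.02, 0.19; M̄R̄ = 2.0200 / 15 = 0.1347
UCL_MR = D₄·M̄R̄ = 3.267 × 0.1347 = 0.4400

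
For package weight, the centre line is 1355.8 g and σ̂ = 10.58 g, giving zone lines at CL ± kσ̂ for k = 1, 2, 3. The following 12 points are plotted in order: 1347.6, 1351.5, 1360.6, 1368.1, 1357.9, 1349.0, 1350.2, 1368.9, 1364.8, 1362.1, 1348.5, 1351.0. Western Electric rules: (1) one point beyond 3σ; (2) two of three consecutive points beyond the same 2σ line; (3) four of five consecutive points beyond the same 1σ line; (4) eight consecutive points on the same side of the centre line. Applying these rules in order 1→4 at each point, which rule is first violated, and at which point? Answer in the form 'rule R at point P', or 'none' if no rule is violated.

none

Zone of each point (C = within 1σ̂, B = 1σ̂–2σ̂, A = 2σ̂–3σ̂, * = beyond 3σ̂; sign = side of CL): 1:-C, 2:-C, 3:+C, 4:+B, 5:+C, 6:-C, 7:-C, 8:+B, 9:+C, 10:+C, 11:-C, 12:-C
No rule fires across all 12 points.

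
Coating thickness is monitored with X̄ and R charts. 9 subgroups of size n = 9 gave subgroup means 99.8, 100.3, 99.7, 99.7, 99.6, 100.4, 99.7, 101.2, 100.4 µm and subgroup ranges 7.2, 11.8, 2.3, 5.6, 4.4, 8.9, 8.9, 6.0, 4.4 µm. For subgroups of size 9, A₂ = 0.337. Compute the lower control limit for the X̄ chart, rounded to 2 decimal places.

X̄̄ = (99.8 + 100.3 + 99.7 + 99.7 + 99.6 + 100.4 + 99.7 + 101.2 + 100.4) / 9 = 900.8000 / 9 = 100.0889
R̄ = (7.2 + 11.8 + 2.3 + 5.6 + 4.4 + 8.9 + 8.9 + 6.0 + 4.4) / 9 = 59.5000 / 9 = 6.6111
LCL = X̄̄ − A₂·R̄ = 100.0889 − 0.337 × 6.6111 = 97.8609

97.86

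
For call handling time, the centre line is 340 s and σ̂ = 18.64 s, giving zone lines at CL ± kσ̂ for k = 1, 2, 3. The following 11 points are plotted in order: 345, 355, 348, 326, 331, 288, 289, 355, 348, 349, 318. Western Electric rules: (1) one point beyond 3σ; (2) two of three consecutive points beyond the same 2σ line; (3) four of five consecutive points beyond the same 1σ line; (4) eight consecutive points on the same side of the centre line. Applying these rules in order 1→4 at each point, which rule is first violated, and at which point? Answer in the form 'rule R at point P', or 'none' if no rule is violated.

rule 2 at point 7

Zone of each point (C = within 1σ̂, B = 1σ̂–2σ̂, A = 2σ̂–3σ̂, * = beyond 3σ̂; sign = side of CL): 1:+C, 2:+C, 3:+C, 4:-C, 5:-C, 6:-A, 7:-A, 8:+C, 9:+C, 10:+C, 11:-B
Rule 2 (two of three consecutive points beyond the same 2σ limit) is satisfied at point 7.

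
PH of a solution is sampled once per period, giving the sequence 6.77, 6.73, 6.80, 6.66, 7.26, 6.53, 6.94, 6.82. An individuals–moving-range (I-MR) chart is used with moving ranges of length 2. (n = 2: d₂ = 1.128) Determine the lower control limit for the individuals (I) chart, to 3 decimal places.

6.012

X̄ = (6.77 + 6.73 + 6.80 + 6.66 + 7.26 + 6.53 + 6.94 + 6.82) / 8 = 6.8137
Moving ranges: 0.04, 0.07, 0.14, 0.60, 0.73, 0.41, 0.12; M̄R̄ = 2.1100 / 7 = 0.3014
LCL = X̄ − 3·M̄R̄/d₂ = 6.8137 − 3 × 0.3014 / 1.128 = 6.0121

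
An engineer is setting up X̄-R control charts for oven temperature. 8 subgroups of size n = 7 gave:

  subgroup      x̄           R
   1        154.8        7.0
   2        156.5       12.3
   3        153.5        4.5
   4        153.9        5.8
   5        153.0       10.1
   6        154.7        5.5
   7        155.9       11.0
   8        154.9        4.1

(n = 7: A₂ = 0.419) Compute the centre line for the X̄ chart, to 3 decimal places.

X̄̄ = (154.8 + 156.5 + 153.5 + 153.9 + 153.0 + 154.7 + 155.9 + 154.9) / 8 = 1237.2000 / 8 = 154.6500
CL = X̄̄ = 154.6500

154.650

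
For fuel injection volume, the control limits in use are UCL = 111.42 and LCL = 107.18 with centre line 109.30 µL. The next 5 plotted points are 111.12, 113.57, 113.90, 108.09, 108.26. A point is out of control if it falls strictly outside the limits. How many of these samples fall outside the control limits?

2

Compare each point to [107.18, 111.42]: sample 2 = 113.57 > UCL; sample 3 = 113.90 > UCL.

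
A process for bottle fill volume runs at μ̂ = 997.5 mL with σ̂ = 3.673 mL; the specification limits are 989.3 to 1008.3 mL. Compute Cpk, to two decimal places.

0.74

Cpu = (USL − μ̂) / (3σ̂) = (1008.3 − 997.5) / (3 × 3.673) = 0.9801; Cpl = (μ̂ − LSL) / (3σ̂) = (997.5 − 989.3) / (3 × 3.673) = 0.7442; Cpk = min(Cpu, Cpl) = 0.7442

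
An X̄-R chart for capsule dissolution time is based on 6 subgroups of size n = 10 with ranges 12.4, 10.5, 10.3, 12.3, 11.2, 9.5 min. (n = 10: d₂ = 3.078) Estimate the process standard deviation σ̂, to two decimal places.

3.58

R̄ = (12.4 + 10.5 + 10.3 + 12.3 + 11.2 + 9.5) / 6 = 11.0333
σ̂ = R̄ / d₂ = 11.0333 / 3.078 = 3.5846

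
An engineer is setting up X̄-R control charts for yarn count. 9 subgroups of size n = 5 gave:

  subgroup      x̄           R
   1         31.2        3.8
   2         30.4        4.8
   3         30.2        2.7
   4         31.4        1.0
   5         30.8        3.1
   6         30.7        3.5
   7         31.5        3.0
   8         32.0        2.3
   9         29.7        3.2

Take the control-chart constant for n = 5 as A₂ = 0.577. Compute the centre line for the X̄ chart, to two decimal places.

30.88

X̄̄ = (31.2 + 30.4 + 30.2 + 31.4 + 30.8 + 30.7 + 31.5 + 32.0 + 29.7) / 9 = 277.9000 / 9 = 30.8778
CL = X̄̄ = 30.8778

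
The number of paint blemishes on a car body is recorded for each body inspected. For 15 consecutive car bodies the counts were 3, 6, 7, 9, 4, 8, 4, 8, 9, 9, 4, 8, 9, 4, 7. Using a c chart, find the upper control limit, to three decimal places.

c̄ = (3 + 6 + 7 + 9 + 4 + 8 + 4 + 8 + 9 + 9 + 4 + 8 + 9 + 4 + 7) / 15 = 99 / 15 = 6.6000
UCL = c̄ + 3√c̄ = 6.6000 + 3 × √6.6000 = 6.6000 + 3 × 2.5690 = 14.3071

14.307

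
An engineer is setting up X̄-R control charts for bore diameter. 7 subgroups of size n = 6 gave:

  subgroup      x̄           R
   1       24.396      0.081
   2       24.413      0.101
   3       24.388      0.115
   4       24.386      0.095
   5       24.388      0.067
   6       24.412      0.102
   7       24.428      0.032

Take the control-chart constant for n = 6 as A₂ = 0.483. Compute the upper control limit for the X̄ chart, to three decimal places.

X̄̄ = (24.396 + 24.413 + 24.388 + 24.386 + 24.388 + 24.412 + 24.428) / 7 = 170.8110 / 7 = 24.4016
R̄ = (0.081 + 0.101 + 0.115 + 0.095 + 0.067 + 0.102 + 0.032) / 7 = 0.5930 / 7 = 0.0847
UCL = X̄̄ + A₂·R̄ = 24.4016 + 0.483 × 0.0847 = 24.4425

24.442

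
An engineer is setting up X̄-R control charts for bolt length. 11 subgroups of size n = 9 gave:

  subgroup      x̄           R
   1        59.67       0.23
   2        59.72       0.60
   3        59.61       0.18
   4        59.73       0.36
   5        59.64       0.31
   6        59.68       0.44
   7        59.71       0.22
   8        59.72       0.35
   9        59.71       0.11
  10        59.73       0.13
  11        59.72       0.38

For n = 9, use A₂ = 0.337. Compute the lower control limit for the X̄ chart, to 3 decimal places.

59.593

X̄̄ = (59.67 + 59.72 + 59.61 + 59.73 + 59.64 + 59.68 + 59.71 + 59.72 + 59.71 + 59.73 + 59.72) / 11 = 656.6400 / 11 = 59.6945
R̄ = (0.23 + 0.60 + 0.18 + 0.36 + 0.31 + 0.44 + 0.22 + 0.35 + 0.11 + 0.13 + 0.38) / 11 = 3.3100 / 11 = 0.3009
LCL = X̄̄ − A₂·R̄ = 59.6945 − 0.337 × 0.3009 = 59.5931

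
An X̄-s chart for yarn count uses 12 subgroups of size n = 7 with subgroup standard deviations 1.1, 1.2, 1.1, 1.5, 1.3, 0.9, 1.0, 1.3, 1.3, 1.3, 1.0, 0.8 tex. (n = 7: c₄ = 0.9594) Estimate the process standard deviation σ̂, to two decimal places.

s̄ = (1.1 + 1.2 + 1.1 + 1.5 + 1.3 + 0.9 + 1.0 + 1.3 + 1.3 + 1.3 + 1.0 + 0.8) / 12 = 1.1500
σ̂ = s̄ / c₄ = 1.1500 / 0.9594 = 1.1987

1.20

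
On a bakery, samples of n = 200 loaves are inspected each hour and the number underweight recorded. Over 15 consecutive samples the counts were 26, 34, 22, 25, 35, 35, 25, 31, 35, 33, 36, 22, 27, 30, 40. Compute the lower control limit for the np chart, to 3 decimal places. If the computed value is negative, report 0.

p̄ = Σdᵢ / (k·n) = 456 / (15 × 200) = 0.15200
LCL = np̄ − 3·√(np̄(1−p̄)) = 30.4000 − 3 × 5.0773 = 15.1680

15.168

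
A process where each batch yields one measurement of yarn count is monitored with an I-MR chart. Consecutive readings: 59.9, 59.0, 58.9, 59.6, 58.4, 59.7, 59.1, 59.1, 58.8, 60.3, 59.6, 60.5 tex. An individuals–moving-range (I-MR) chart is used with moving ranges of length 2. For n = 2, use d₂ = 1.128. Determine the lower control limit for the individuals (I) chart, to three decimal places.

57.426

X̄ = (59.9 + 59.0 + 58.9 + 59.6 + 58.4 + 59.7 + 59.1 + 59.1 + 58.8 + 60.3 + 59.6 + 60.5) / 12 = 59.4083
Moving ranges: 0.9, 0.1, 0.7, 1.2, 1.3, 0.6, 0.0, 0.3, 1.5, 0.7, 0.9; M̄R̄ = 8.2000 / 11 = 0.7455
LCL = X̄ − 3·M̄R̄/d₂ = 59.4083 − 3 × 0.7455 / 1.128 = 57.4257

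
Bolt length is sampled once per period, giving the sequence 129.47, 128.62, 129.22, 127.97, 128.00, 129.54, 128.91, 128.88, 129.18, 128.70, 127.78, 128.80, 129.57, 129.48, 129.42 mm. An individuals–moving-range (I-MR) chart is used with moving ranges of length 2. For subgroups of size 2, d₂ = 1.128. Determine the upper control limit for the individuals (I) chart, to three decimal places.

X̄ = (129.47 + 128.62 + 129.22 + 127.97 + 128.00 + 129.54 + 128.91 + 128.88 + 129.18 + 128.70 + 127.78 + 128.80 + 129.57 + 129.48 + 129.42) / 15 = 128.9027
Moving ranges: 0.85, 0.60, 1.25, 0.03, 1.54, 0.63, 0.03, 0.30, 0.48, 0.92, 1.02, 0.77, 0.09, 0.06; M̄R̄ = 8.5700 / 14 = 0.6121
UCL = X̄ + 3·M̄R̄/d₂ = 128.9027 + 3 × 0.6121 / 1.128 = 130.5307

130.531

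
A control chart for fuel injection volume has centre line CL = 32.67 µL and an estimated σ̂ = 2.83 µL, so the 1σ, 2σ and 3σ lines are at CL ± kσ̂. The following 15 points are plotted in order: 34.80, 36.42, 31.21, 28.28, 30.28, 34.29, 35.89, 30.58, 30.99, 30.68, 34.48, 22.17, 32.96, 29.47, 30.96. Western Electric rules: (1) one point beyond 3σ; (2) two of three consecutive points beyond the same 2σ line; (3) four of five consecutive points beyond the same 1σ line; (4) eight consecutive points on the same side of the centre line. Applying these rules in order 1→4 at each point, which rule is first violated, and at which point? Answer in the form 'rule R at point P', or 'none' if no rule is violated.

rule 1 at point 12

Zone of each point (C = within 1σ̂, B = 1σ̂–2σ̂, A = 2σ̂–3σ̂, * = beyond 3σ̂; sign = side of CL): 1:+C, 2:+B, 3:-C, 4:-B, 5:-C, 6:+C, 7:+B, 8:-C, 9:-C, 10:-C, 11:+C, 12:-*, 13:+C, 14:-B, 15:-C
Rule 1 (one point beyond the 3σ limits) is satisfied at point 12.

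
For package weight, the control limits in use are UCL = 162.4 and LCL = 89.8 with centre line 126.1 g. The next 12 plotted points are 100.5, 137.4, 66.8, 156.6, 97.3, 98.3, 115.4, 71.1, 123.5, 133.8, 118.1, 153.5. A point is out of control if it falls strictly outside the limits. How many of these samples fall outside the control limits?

Compare each point to [89.8, 162.4]: sample 3 = 66.8 < LCL; sample 8 = 71.1 < LCL.

2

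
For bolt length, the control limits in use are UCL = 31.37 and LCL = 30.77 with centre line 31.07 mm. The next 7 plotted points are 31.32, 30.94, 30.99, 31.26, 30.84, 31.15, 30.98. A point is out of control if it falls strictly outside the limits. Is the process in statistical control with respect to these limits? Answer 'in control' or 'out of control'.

All 7 points lie within [30.77, 31.37].

in control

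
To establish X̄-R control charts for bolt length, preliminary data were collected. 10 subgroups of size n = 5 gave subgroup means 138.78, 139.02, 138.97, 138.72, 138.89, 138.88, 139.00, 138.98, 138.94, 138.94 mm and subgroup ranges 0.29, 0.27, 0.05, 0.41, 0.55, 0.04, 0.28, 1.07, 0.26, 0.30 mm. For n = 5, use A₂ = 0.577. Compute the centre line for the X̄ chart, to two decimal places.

X̄̄ = (138.78 + 139.02 + 138.97 + 138.72 + 138.89 + 138.88 + 139.00 + 138.98 + 138.94 + 138.94) / 10 = 1389.1200 / 10 = 138.9120
CL = X̄̄ = 138.9120

138.91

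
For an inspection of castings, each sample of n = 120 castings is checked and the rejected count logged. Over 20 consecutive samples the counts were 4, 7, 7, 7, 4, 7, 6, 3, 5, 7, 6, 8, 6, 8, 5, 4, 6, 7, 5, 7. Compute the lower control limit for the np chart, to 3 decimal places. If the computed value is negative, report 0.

p̄ = Σdᵢ / (k·n) = 119 / (20 × 120) = 0.04958
LCL = np̄ − 3·√(np̄(1−p̄)) = 5.9500 − 3 × 2.3780 = -1.1841 → 0 (negative, so LCL = 0)

0.000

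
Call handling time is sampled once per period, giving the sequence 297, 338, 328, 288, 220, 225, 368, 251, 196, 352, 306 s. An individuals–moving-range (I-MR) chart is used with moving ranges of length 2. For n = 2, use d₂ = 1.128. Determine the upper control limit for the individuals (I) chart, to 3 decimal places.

469.208

X̄ = (297 + 338 + 328 + 288 + 220 + 225 + 368 + 251 + 196 + 352 + 306) / 11 = 288.0909
Moving ranges: 41, 10, 40, 68, 5, 143, 117, 55, 156, 46; M̄R̄ = 681.0000 / 10 = 68.1000
UCL = X̄ + 3·M̄R̄/d₂ = 288.0909 + 3 × 68.1000 / 1.128 = 469.2079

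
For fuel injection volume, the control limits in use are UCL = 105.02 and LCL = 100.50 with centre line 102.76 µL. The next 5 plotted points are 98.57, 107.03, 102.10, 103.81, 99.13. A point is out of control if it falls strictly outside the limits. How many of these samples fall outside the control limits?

3

Compare each point to [100.50, 105.02]: sample 1 = 98.57 < LCL; sample 2 = 107.03 > UCL; sample 5 = 99.13 < LCL.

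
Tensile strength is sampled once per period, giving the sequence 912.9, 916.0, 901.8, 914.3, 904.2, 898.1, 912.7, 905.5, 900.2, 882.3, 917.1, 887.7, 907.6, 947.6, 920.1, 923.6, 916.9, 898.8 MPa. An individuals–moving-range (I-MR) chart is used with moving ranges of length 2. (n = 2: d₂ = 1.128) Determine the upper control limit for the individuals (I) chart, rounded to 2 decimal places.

X̄ = (912.9 + 916.0 + 901.8 + 914.3 + 904.2 + 898.1 + 912.7 + 905.5 + 900.2 + 882.3 + 917.1 + 887.7 + 907.6 + 947.6 + 920.1 + 923.6 + 916.9 + 898.8) / 18 = 909.3000
Moving ranges: 3.1, 14.2, 12.5, 10.1, 6.1, 14.6, 7.2, 5.3, 17.9, 34.8, 29.4, 19.9, 40.0, 27.5, 3.5, 6.7, 18.1; M̄R̄ = 270.9000 / 17 = 15.9353
UCL = X̄ + 3·M̄R̄/d₂ = 909.3000 + 3 × 15.9353 / 1.128 = 951.6811

951.68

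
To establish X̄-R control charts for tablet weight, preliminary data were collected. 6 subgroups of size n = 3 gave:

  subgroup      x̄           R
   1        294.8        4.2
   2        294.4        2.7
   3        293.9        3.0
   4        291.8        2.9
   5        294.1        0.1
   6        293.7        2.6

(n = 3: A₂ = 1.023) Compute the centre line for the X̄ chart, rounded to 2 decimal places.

293.78

X̄̄ = (294.8 + 294.4 + 293.9 + 291.8 + 294.1 + 293.7) / 6 = 1762.7000 / 6 = 293.7833
CL = X̄̄ = 293.7833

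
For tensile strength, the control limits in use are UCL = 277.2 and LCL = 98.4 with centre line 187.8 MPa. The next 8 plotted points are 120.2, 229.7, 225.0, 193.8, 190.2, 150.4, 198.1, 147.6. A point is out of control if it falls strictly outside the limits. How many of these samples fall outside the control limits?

0

All 8 points lie within [98.4, 277.2].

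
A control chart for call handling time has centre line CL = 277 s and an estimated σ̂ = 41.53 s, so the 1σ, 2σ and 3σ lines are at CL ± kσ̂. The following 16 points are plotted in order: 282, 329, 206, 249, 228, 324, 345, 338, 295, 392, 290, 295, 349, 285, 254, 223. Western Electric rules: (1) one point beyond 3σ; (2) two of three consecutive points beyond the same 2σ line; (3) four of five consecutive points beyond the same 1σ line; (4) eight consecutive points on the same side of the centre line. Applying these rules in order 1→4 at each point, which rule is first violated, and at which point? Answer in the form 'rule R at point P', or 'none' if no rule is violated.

Zone of each point (C = within 1σ̂, B = 1σ̂–2σ̂, A = 2σ̂–3σ̂, * = beyond 3σ̂; sign = side of CL): 1:+C, 2:+B, 3:-B, 4:-C, 5:-B, 6:+B, 7:+B, 8:+B, 9:+C, 10:+A, 11:+C, 12:+C, 13:+B, 14:+C, 15:-C, 16:-B
Rule 3 (four of five consecutive points beyond the same 1σ limit) is satisfied at point 10.

rule 3 at point 10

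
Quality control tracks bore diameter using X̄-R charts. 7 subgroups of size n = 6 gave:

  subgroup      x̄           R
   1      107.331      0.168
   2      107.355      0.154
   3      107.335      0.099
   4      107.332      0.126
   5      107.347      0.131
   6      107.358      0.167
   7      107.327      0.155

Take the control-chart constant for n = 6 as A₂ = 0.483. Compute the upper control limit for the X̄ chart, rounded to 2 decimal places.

X̄̄ = (107.331 + 107.355 + 107.335 + 107.332 + 107.347 + 107.358 + 107.327) / 7 = 751.3850 / 7 = 107.3407
R̄ = (0.168 + 0.154 + 0.099 + 0.126 + 0.131 + 0.167 + 0.155) / 7 = 1.0000 / 7 = 0.1429
UCL = X̄̄ + A₂·R̄ = 107.3407 + 0.483 × 0.1429 = 107.4097

107.41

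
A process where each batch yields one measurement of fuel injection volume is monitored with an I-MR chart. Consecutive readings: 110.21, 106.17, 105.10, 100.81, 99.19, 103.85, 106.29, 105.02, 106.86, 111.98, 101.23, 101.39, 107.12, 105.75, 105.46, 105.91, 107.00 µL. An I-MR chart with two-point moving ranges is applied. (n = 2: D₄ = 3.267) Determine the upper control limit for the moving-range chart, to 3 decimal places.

Moving ranges: 4.04, 1.07, 4.29, 1.62, 4.66, 2.44, 1.27, 1.84, 5.12, 10.75, 0.16, 5.73, 1.37, 0.29, 0.45, 1.09; M̄R̄ = 46.1900 / 16 = 2.8869
UCL_MR = D₄·M̄R̄ = 3.267 × 2.8869 = 9.4314

9.431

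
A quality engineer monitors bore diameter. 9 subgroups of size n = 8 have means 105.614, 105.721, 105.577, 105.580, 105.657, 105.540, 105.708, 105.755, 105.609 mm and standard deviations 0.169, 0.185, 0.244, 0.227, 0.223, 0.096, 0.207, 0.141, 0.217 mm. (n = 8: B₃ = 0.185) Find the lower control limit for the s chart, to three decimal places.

s̄ = (0.169 + 0.185 + 0.244 + 0.227 + 0.223 + 0.096 + 0.207 + 0.141 + 0.217) / 9 = 0.1899
LCL_s = B₃·s̄ = 0.185 × 0.1899 = 0.0351

0.035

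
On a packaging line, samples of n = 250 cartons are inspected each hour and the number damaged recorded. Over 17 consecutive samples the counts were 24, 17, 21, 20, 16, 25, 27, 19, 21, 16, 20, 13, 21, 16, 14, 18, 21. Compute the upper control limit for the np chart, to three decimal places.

p̄ = Σdᵢ / (k·n) = 329 / (17 × 250) = 0.07741
UCL = np̄ + 3·√(np̄(1−p̄)) = 19.3529 + 3 × √(19.3529×0.92259) = 19.3529 + 3 × 4.2255 = 32.0294

32.029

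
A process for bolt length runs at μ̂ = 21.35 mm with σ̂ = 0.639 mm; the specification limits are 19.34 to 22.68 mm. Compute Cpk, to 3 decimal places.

0.694

Cpu = (USL − μ̂) / (3σ̂) = (22.68 − 21.35) / (3 × 0.639) = 0.6938; Cpl = (μ̂ − LSL) / (3σ̂) = (21.35 − 19.34) / (3 × 0.639) = 1.0485; Cpk = min(Cpu, Cpl) = 0.6938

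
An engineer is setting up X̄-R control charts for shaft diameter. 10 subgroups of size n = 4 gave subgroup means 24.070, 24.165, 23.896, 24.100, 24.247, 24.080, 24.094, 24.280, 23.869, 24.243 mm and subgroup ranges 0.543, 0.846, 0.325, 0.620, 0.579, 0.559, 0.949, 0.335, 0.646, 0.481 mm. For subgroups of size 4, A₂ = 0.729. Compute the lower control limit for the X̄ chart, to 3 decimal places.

23.676

X̄̄ = (24.070 + 24.165 + 23.896 + 24.100 + 24.247 + 24.080 + 24.094 + 24.280 + 23.869 + 24.243) / 10 = 241.0440 / 10 = 24.1044
R̄ = (0.543 + 0.846 + 0.325 + 0.620 + 0.579 + 0.559 + 0.949 + 0.335 + 0.646 + 0.481) / 10 = 5.8830 / 10 = 0.5883
LCL = X̄̄ − A₂·R̄ = 24.1044 − 0.729 × 0.5883 = 23.6755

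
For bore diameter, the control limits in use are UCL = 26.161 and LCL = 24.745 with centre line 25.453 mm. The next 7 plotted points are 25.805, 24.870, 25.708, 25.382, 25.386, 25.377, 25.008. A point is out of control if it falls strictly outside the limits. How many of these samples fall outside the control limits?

All 7 points lie within [24.745, 26.161].

0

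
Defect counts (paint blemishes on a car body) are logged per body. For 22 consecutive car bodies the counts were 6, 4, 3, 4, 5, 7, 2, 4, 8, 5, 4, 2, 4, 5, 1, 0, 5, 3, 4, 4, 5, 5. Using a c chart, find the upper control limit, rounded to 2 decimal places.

c̄ = (6 + 4 + 3 + 4 + 5 + 7 + 2 + 4 + 8 + 5 + 4 + 2 + 4 + 5 + 1 + 0 + 5 + 3 + 4 + 4 + 5 + 5) / 22 = 90 / 22 = 4.0909
UCL = c̄ + 3√c̄ = 4.0909 + 3 × √4.0909 = 4.0909 + 3 × 2.0226 = 10.1587

10.16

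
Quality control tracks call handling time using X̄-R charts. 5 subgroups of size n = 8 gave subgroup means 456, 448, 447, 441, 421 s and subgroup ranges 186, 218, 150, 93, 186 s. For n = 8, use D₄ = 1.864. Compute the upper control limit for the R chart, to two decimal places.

R̄ = (186 + 218 + 150 + 93 + 186) / 5 = 833.0000 / 5 = 166.6000
UCL_R = D₄·R̄ = 1.864 × 166.6000 = 310.5424

310.54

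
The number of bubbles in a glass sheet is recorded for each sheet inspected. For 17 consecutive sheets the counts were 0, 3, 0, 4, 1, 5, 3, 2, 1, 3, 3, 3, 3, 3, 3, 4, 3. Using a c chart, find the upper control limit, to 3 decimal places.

c̄ = (0 + 3 + 0 + 4 + 1 + 5 + 3 + 2 + 1 + 3 + 3 + 3 + 3 + 3 + 3 + 4 + 3) / 17 = 44 / 17 = 2.5882
UCL = c̄ + 3√c̄ = 2.5882 + 3 × √2.5882 = 2.5882 + 3 × 1.6088 = 7.4146

7.415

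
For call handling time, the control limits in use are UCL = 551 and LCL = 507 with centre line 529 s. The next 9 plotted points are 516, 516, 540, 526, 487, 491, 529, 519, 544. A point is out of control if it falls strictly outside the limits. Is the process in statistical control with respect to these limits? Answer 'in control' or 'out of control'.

Compare each point to [507, 551]: sample 5 = 487 < LCL; sample 6 = 491 < LCL.

out of control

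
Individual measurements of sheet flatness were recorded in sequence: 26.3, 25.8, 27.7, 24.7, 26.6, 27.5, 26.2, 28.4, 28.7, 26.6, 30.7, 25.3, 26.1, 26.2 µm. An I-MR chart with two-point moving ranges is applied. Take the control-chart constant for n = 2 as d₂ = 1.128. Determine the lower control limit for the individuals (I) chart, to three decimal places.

X̄ = (26.3 + 25.8 + 27.7 + 24.7 + 26.6 + 27.5 + 26.2 + 28.4 + 28.7 + 26.6 + 30.7 + 25.3 + 26.1 + 26.2) / 14 = 26.9143
Moving ranges: 0.5, 1.9, 3.0, 1.9, 0.9, 1.3, 2.2, 0.3, 2.1, 4.1, 5.4, 0.8, 0.1; M̄R̄ = 24.5000 / 13 = 1.8846
LCL = X̄ − 3·M̄R̄/d₂ = 26.9143 − 3 × 1.8846 / 1.128 = 21.9020

21.902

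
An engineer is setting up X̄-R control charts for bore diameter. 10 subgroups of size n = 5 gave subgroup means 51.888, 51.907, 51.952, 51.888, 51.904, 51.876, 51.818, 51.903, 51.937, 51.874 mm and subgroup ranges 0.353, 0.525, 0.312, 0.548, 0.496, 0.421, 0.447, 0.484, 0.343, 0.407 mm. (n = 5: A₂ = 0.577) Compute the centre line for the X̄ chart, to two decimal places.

X̄̄ = (51.888 + 51.907 + 51.952 + 51.888 + 51.904 + 51.876 + 51.818 + 51.903 + 51.937 + 51.874) / 10 = 518.9470 / 10 = 51.8947
CL = X̄̄ = 51.8947

51.89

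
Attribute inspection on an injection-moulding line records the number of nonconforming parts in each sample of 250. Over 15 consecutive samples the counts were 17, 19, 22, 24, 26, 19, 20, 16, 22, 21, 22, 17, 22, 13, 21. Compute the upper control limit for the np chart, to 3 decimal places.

p̄ = Σdᵢ / (k·n) = 301 / (15 × 250) = 0.08027
UCL = np̄ + 3·√(np̄(1−p̄)) = 20.0667 + 3 × √(20.0667×0.91973) = 20.0667 + 3 × 4.2960 = 32.9548

32.955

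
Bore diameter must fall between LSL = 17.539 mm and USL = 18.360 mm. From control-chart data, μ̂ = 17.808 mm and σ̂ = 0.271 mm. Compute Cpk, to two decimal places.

Cpu = (USL − μ̂) / (3σ̂) = (18.360 − 17.808) / (3 × 0.271) = 0.6790; Cpl = (μ̂ − LSL) / (3σ̂) = (17.808 − 17.539) / (3 × 0.271) = 0.3309; Cpk = min(Cpu, Cpl) = 0.3309

0.33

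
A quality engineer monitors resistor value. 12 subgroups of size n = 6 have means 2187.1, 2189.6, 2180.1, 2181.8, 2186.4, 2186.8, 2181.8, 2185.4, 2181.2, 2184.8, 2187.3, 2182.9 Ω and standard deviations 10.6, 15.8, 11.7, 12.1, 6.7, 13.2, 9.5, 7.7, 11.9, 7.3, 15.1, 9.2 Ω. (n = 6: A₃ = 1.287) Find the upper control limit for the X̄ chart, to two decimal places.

2198.63

X̄̄ = (2187.1 + 2189.6 + 2180.1 + 2181.8 + 2186.4 + 2186.8 + 2181.8 + 2185.4 + 2181.2 + 2184.8 + 2187.3 + 2182.9) / 12 = 2184.6000
s̄ = (10.6 + 15.8 + 11.7 + 12.1 + 6.7 + 13.2 + 9.5 + 7.7 + 11.9 + 7.3 + 15.1 + 9.2) / 12 = 10.9000
UCL = X̄̄ + A₃·s̄ = 2184.6000 + 1.287 × 10.9000 = 2198.6283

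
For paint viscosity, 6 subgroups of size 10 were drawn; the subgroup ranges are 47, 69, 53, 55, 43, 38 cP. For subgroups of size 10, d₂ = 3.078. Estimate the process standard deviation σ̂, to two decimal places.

R̄ = (47 + 69 + 53 + 55 + 43 + 38) / 6 = 50.8333
σ̂ = R̄ / d₂ = 50.8333 / 3.078 = 16.5151

16.52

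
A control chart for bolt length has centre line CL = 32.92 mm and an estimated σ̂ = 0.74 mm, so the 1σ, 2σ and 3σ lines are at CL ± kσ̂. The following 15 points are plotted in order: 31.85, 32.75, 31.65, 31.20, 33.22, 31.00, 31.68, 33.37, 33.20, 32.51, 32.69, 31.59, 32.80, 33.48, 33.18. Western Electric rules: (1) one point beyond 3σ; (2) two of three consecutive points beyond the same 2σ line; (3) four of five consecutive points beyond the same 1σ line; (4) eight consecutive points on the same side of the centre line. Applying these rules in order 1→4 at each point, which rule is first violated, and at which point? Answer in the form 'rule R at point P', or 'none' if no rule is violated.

rule 2 at point 6

Zone of each point (C = within 1σ̂, B = 1σ̂–2σ̂, A = 2σ̂–3σ̂, * = beyond 3σ̂; sign = side of CL): 1:-B, 2:-C, 3:-B, 4:-A, 5:+C, 6:-A, 7:-B, 8:+C, 9:+C, 10:-C, 11:-C, 12:-B, 13:-C, 14:+C, 15:+C
Rule 2 (two of three consecutive points beyond the same 2σ limit) is satisfied at point 6.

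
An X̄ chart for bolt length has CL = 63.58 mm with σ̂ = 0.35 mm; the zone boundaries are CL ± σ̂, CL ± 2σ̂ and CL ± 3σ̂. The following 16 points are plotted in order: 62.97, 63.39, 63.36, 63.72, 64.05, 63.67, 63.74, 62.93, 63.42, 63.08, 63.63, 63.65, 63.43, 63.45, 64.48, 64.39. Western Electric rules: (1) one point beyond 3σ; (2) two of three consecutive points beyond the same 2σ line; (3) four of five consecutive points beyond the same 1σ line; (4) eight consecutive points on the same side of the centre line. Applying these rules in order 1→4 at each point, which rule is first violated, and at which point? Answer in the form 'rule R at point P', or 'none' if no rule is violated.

Zone of each point (C = within 1σ̂, B = 1σ̂–2σ̂, A = 2σ̂–3σ̂, * = beyond 3σ̂; sign = side of CL): 1:-B, 2:-C, 3:-C, 4:+C, 5:+B, 6:+C, 7:+C, 8:-B, 9:-C, 10:-B, 11:+C, 12:+C, 13:-C, 14:-C, 15:+A, 16:+A
Rule 2 (two of three consecutive points beyond the same 2σ limit) is satisfied at point 16.

rule 2 at point 16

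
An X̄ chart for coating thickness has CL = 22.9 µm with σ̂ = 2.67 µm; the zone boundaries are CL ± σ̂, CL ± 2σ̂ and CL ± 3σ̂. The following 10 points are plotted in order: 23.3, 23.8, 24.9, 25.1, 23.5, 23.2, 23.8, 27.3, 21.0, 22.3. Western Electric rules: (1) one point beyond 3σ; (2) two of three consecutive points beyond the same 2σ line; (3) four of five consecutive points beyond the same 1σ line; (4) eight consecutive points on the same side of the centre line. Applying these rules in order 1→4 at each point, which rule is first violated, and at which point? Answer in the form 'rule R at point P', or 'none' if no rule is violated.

rule 4 at point 8

Zone of each point (C = within 1σ̂, B = 1σ̂–2σ̂, A = 2σ̂–3σ̂, * = beyond 3σ̂; sign = side of CL): 1:+C, 2:+C, 3:+C, 4:+C, 5:+C, 6:+C, 7:+C, 8:+B, 9:-C, 10:-C
Rule 4 (eight consecutive points on the same side of the centre line) is satisfied at point 8.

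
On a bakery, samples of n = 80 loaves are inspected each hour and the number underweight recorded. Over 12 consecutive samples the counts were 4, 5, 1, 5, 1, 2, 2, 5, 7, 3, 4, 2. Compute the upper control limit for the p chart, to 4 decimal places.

p̄ = Σdᵢ / (k·n) = 41 / (12 × 80) = 0.04271
UCL = p̄ + 3·√(p̄(1−p̄)/n) = 0.04271 + 3 × √(0.04271×0.95729/80) = 0.04271 + 3 × 0.02261 = 0.11053

0.1105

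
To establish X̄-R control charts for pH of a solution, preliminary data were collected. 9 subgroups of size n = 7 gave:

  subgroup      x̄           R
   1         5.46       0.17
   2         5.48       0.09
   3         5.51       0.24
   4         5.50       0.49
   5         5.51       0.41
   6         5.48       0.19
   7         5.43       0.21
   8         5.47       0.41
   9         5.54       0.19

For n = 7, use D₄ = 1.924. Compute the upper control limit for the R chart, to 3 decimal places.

0.513

R̄ = (0.17 + 0.09 + 0.24 + 0.49 + 0.41 + 0.19 + 0.21 + 0.41 + 0.19) / 9 = 2.4000 / 9 = 0.2667
UCL_R = D₄·R̄ = 1.924 × 0.2667 = 0.5131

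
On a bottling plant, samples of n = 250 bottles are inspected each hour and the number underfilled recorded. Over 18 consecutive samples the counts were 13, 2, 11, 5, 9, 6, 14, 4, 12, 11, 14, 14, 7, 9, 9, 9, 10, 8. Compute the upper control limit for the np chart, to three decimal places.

18.244

p̄ = Σdᵢ / (k·n) = 167 / (18 × 250) = 0.03711
UCL = np̄ + 3·√(np̄(1−p̄)) = 9.2778 + 3 × √(9.2778×0.96289) = 9.2778 + 3 × 2.9889 = 18.2445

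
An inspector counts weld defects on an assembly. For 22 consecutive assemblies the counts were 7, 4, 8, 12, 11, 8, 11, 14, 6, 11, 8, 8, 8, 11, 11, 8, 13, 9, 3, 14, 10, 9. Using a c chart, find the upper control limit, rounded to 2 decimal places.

c̄ = (7 + 4 + 8 + 12 + 11 + 8 + 11 + 14 + 6 + 11 + 8 + 8 + 8 + 11 + 11 + 8 + 13 + 9 + 3 + 14 + 10 + 9) / 22 = 204 / 22 = 9.2727
UCL = c̄ + 3√c̄ = 9.2727 + 3 × √9.2727 = 9.2727 + 3 × 3.0451 = 18.4081

18.41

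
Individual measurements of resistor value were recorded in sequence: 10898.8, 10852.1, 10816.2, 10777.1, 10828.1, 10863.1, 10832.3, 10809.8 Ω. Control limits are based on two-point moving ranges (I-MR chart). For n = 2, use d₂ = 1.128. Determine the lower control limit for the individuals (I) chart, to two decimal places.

10735.52

X̄ = (10898.8 + 10852.1 + 10816.2 + 10777.1 + 10828.1 + 10863.1 + 10832.3 + 10809.8) / 8 = 10834.6875
Moving ranges: 46.7, 35.9, 39.1, 51.0, 35.0, 30.8, 22.5; M̄R̄ = 261.0000 / 7 = 37.2857
LCL = X̄ − 3·M̄R̄/d₂ = 10834.6875 − 3 × 37.2857 / 1.128 = 10735.5234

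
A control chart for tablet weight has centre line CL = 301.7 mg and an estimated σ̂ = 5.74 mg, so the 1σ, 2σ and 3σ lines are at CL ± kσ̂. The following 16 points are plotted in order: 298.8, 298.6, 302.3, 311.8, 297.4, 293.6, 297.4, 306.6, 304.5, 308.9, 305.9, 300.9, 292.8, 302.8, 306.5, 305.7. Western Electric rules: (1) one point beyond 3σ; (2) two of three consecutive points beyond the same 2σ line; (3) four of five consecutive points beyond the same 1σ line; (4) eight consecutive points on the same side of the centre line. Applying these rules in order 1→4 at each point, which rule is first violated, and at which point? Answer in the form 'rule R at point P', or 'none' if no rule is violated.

Zone of each point (C = within 1σ̂, B = 1σ̂–2σ̂, A = 2σ̂–3σ̂, * = beyond 3σ̂; sign = side of CL): 1:-C, 2:-C, 3:+C, 4:+B, 5:-C, 6:-B, 7:-C, 8:+C, 9:+C, 10:+B, 11:+C, 12:-C, 13:-B, 14:+C, 15:+C, 16:+C
No rule fires across all 16 points.

none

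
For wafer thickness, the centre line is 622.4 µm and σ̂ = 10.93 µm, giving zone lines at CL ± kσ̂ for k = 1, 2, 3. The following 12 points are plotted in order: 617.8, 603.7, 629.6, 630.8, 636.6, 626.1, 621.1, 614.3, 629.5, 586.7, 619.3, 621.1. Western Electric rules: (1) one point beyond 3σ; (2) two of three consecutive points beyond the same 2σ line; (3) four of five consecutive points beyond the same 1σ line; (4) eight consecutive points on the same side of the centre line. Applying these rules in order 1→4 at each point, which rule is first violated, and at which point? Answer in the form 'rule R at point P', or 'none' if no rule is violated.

rule 1 at point 10

Zone of each point (C = within 1σ̂, B = 1σ̂–2σ̂, A = 2σ̂–3σ̂, * = beyond 3σ̂; sign = side of CL): 1:-C, 2:-B, 3:+C, 4:+C, 5:+B, 6:+C, 7:-C, 8:-C, 9:+C, 10:-*, 11:-C, 12:-C
Rule 1 (one point beyond the 3σ limits) is satisfied at point 10.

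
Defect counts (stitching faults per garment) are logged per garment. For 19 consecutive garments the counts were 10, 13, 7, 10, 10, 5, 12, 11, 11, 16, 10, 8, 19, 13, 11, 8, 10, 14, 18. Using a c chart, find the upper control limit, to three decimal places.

21.484

c̄ = (10 + 13 + 7 + 10 + 10 + 5 + 12 + 11 + 11 + 16 + 10 + 8 + 19 + 13 + 11 + 8 + 10 + 14 + 18) / 19 = 216 / 19 = 11.3684
UCL = c̄ + 3√c̄ = 11.3684 + 3 × √11.3684 = 11.3684 + 3 × 3.3717 = 21.4835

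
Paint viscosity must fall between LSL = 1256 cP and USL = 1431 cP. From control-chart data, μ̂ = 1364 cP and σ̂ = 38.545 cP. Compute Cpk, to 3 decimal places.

Cpu = (USL − μ̂) / (3σ̂) = (1431 − 1364) / (3 × 38.545) = 0.5794; Cpl = (μ̂ − LSL) / (3σ̂) = (1364 − 1256) / (3 × 38.545) = 0.9340; Cpk = min(Cpu, Cpl) = 0.5794

0.579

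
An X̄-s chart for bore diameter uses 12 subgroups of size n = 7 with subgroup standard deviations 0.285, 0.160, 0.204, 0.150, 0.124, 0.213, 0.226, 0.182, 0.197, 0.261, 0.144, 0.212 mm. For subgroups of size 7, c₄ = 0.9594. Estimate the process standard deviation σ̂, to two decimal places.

s̄ = (0.285 + 0.160 + 0.204 + 0.150 + 0.124 + 0.213 + 0.226 + 0.182 + 0.197 + 0.261 + 0.144 + 0.212) / 12 = 0.1965
σ̂ = s̄ / c₄ = 0.1965 / 0.9594 = 0.2048

0.20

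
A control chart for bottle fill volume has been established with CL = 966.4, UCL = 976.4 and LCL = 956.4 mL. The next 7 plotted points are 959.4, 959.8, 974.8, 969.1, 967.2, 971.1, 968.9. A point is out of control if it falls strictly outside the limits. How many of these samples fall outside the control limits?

0

All 7 points lie within [956.4, 976.4].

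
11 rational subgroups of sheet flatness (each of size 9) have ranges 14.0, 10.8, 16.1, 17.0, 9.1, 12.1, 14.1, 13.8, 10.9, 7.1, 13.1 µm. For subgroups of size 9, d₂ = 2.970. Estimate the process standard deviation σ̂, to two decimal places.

R̄ = (14.0 + 10.8 + 16.1 + 17.0 + 9.1 + 12.1 + 14.1 + 13.8 + 10.9 + 7.1 + 13.1) / 11 = 12.5545
σ̂ = R̄ / d₂ = 12.5545 / 2.970 = 4.2271

4.23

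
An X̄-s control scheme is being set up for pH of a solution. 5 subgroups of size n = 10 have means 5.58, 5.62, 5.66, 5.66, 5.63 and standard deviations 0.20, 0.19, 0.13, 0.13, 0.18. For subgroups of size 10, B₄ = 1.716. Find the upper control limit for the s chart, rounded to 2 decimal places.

0.28

s̄ = (0.20 + 0.19 + 0.13 + 0.13 + 0.18) / 5 = 0.1660
UCL_s = B₄·s̄ = 1.716 × 0.1660 = 0.2849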